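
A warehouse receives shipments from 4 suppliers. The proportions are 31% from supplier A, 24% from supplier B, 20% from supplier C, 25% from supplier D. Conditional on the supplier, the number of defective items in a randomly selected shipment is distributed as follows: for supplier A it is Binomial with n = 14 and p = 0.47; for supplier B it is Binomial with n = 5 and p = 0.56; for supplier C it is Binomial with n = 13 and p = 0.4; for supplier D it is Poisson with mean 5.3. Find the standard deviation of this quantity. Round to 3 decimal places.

Per component, A: μ=6.58, E[X²]=46.7838; B: μ=2.8, E[X²]=9.072; C: μ=5.2, E[X²]=30.16; D: μ=5.3, E[X²]=33.39.
E[X] = 0.31·6.58 + 0.24·2.8 + 0.2·5.2 + 0.25·5.3 = 5.0768.
E[X²] = 0.31·46.7838 + 0.24·9.072 + 0.2·30.16 + 0.25·33.39 = 31.0598.
Var(X) = E[X²] − (E[X])² = 31.0598 − 25.7739 = 5.28586.
SD(X) = √5.28586 = 2.2991.

2.299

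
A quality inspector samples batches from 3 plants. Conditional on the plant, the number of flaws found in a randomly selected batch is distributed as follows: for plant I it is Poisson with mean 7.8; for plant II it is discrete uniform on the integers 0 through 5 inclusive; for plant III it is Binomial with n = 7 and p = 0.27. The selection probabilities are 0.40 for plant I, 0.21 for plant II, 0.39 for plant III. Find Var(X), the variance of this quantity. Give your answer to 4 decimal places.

Per component, I: μ=7.8, E[X²]=68.64; II: μ=2.5, E[X²]=9.16667; III: μ=1.89, E[X²]=4.9518.
E[X] = 0.4·7.8 + 0.21·2.5 + 0.39·1.89 = 4.3821.
E[X²] = 0.4·68.64 + 0.21·9.16667 + 0.39·4.9518 = 31.3122.
Var(X) = E[X²] − (E[X])² = 31.3122 − 19.2028 = 12.1094.

12.1094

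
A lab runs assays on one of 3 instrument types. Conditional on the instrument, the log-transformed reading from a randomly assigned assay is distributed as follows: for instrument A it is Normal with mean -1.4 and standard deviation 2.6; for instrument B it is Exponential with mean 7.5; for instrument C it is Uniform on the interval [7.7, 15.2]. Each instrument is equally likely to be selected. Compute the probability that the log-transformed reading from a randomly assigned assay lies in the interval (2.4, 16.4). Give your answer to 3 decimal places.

Conditional on each instrument, P(2.4 < X < 16.4): A: 0.0719339; B: 0.613859; C: 1.
By total probability, P(2.4 < X < 16.4) = 0.333333·0.0719339 + 0.333333·0.613859 + 0.333333·1 = 0.561931.

0.562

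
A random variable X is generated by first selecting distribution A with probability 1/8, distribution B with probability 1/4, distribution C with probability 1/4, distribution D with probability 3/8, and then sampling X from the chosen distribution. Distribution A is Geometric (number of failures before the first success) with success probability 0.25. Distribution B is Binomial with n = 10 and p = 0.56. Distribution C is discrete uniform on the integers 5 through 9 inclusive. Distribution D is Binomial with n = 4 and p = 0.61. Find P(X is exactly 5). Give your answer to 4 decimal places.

0.1146

Conditional on each component, P(X = 5): A: 0.0593262; B: 0.228878; C: 0.2; D: 0.
By total probability, P(X = 5) = 0.125·0.0593262 + 0.25·0.228878 + 0.25·0.2 + 0.375·0 = 0.114635.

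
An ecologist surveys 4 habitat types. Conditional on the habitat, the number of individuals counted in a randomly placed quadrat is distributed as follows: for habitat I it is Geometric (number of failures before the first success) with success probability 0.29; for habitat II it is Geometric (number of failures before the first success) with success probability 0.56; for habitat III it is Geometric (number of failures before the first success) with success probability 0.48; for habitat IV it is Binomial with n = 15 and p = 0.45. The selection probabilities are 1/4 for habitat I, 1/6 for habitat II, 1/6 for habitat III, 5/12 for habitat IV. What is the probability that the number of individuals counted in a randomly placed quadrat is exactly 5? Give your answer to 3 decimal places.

0.076

Conditional on each habitat, P(X = 5): I: 0.0523227; II: 0.00923531; III: 0.0182498; IV: 0.14036.
By total probability, P(X = 5) = 0.25·0.0523227 + 0.166667·0.00923531 + 0.166667·0.0182498 + 0.416667·0.14036 = 0.076145.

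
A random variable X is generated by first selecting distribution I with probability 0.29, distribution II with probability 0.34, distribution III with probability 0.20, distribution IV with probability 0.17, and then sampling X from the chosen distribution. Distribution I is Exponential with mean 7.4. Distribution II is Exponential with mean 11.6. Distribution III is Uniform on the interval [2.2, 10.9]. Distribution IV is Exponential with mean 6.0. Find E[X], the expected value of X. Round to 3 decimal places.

Component means — I: 7.4; II: 11.6; III: 6.55; IV: 6.
E[X] = 0.29·7.4 + 0.34·11.6 + 0.2·6.55 + 0.17·6 = 8.42.

8.420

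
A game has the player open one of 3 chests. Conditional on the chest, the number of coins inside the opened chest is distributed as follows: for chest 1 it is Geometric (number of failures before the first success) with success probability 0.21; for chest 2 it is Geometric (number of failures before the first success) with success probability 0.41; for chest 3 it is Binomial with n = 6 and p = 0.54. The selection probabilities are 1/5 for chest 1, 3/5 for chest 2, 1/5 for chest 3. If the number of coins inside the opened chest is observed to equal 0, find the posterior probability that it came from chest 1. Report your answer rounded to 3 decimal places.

0.145

Likelihoods P(X=0 | ·): 1: 0.21; 2: 0.41; 3: 0.0094743.
Posterior ∝ prior × likelihood. Numerator for 1: 0.2·0.21 = 0.042.
Normalizing constant: 0.2·0.21 + 0.6·0.41 + 0.2·0.0094743 = 0.289895.
P(1 | observation) = 0.042 / 0.289895 = 0.14488.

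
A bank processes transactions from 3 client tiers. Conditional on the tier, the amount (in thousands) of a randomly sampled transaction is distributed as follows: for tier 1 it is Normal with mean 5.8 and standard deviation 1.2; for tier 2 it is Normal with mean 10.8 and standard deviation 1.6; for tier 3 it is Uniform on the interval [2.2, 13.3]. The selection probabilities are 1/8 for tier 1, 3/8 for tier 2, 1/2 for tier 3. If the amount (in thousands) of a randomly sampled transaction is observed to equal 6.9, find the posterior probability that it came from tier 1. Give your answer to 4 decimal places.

0.3539

Likelihoods f(6.9 | ·): 1: 0.218406; 2: 0.0127829; 3: 0.0900901.
Posterior ∝ prior × likelihood. Numerator for 1: 0.125·0.218406 = 0.0273008.
Normalizing constant: 0.125·0.218406 + 0.375·0.0127829 + 0.5·0.0900901 = 0.0771394.
P(1 | observation) = 0.0273008 / 0.0771394 = 0.353915.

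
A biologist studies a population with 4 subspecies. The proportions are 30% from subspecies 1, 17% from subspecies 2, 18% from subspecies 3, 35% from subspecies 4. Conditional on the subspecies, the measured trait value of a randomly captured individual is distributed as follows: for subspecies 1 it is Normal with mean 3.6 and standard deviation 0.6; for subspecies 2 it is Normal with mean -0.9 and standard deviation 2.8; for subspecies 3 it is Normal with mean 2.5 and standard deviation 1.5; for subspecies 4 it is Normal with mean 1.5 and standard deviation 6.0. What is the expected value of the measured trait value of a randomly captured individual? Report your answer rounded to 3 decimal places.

Component means — 1: 3.6; 2: -0.9; 3: 2.5; 4: 1.5.
E[X] = 0.3·3.6 + 0.17·-0.9 + 0.18·2.5 + 0.35·1.5 = 1.902.

1.902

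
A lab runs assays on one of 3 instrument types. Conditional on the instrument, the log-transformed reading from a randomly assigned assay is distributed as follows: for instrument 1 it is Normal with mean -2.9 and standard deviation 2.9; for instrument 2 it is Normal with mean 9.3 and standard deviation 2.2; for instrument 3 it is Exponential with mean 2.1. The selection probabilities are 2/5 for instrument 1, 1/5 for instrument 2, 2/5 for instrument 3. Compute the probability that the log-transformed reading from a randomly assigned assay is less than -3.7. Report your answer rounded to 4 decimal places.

0.1565

Conditional on each instrument, P(X < -3.7): 1: 0.391327; 2: 1.72e-09; 3: 0.
By total probability, P(X < -3.7) = 0.4·0.391327 + 0.2·1.72e-09 + 0.4·0 = 0.156531.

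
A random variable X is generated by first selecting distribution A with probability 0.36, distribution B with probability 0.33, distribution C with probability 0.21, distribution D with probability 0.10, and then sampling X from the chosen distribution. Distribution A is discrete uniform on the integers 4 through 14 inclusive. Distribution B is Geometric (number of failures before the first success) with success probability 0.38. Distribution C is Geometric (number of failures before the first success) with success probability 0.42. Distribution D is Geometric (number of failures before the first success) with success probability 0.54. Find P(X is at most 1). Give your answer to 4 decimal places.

Conditional on each component, P(X ≤ 1): A: 0; B: 0.6156; C: 0.6636; D: 0.7884.
By total probability, P(X ≤ 1) = 0.36·0 + 0.33·0.6156 + 0.21·0.6636 + 0.1·0.7884 = 0.421344.

0.4213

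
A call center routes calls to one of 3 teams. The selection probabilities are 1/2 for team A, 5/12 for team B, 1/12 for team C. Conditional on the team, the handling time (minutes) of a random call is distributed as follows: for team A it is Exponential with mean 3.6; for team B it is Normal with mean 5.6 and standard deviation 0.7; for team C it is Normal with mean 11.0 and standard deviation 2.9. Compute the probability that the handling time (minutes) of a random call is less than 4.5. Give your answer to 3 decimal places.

0.382

Conditional on each team, P(X < 4.5): A: 0.713495; B: 0.0580416; C: 0.0125008.
By total probability, P(X < 4.5) = 0.5·0.713495 + 0.416667·0.0580416 + 0.0833333·0.0125008 = 0.381973.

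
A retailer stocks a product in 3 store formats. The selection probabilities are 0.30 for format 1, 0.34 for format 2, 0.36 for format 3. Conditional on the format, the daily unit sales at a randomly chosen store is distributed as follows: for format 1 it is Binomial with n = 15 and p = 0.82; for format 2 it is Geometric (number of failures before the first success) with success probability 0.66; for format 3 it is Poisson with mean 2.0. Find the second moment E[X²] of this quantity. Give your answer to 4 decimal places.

48.5668

For each component E[X²] = Var + (mean)², giving 1: 153.504; 2: 1.04591; 3: 6.
Overall E[X²] = 0.3·153.504 + 0.34·1.04591 + 0.36·6 = 48.5668.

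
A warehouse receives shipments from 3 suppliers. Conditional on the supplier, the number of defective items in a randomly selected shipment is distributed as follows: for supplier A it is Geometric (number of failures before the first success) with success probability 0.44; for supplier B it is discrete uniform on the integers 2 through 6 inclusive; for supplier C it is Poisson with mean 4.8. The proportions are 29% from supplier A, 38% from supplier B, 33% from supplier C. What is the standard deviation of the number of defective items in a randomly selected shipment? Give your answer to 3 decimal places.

Per component, A: μ=1.27273, E[X²]=4.5124; B: μ=4, E[X²]=18; C: μ=4.8, E[X²]=27.84.
E[X] = 0.29·1.27273 + 0.38·4 + 0.33·4.8 = 3.47309.
E[X²] = 0.29·4.5124 + 0.38·18 + 0.33·27.84 = 17.3358.
Var(X) = E[X²] − (E[X])² = 17.3358 − 12.0624 = 5.27343.
SD(X) = √5.27343 = 2.2964.

2.296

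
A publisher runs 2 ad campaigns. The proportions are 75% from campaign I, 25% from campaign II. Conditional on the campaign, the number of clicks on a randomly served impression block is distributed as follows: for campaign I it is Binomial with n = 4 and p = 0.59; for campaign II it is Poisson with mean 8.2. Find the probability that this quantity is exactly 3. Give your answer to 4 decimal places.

Conditional on each campaign, P(X = 3): I: 0.336822; II: 0.0252392.
By total probability, P(X = 3) = 0.75·0.336822 + 0.25·0.0252392 = 0.258926.

0.2589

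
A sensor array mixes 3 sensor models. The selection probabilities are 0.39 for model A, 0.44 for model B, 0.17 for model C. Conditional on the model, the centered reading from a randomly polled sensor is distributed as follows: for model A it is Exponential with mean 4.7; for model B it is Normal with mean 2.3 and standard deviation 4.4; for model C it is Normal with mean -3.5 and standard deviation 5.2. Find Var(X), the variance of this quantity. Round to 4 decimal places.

Per component, A: μ=4.7, E[X²]=44.18; B: μ=2.3, E[X²]=24.65; C: μ=-3.5, E[X²]=39.29.
E[X] = 0.39·4.7 + 0.44·2.3 + 0.17·-3.5 = 2.25.
E[X²] = 0.39·44.18 + 0.44·24.65 + 0.17·39.29 = 34.7555.
Var(X) = E[X²] − (E[X])² = 34.7555 − 5.0625 = 29.693.

29.6930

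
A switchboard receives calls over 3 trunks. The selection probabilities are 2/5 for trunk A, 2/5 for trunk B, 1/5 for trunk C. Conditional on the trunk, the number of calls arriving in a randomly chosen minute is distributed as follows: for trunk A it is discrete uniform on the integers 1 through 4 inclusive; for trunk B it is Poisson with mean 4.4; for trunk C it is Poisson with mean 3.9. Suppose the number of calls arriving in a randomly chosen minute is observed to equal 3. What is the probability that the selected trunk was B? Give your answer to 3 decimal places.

Likelihoods P(X=3 | ·): A: 0.25; B: 0.174305; C: 0.200122.
Posterior ∝ prior × likelihood. Numerator for B: 0.4·0.174305 = 0.0697222.
Normalizing constant: 0.4·0.25 + 0.4·0.174305 + 0.2·0.200122 = 0.209747.
P(B | observation) = 0.0697222 / 0.209747 = 0.332412.

0.332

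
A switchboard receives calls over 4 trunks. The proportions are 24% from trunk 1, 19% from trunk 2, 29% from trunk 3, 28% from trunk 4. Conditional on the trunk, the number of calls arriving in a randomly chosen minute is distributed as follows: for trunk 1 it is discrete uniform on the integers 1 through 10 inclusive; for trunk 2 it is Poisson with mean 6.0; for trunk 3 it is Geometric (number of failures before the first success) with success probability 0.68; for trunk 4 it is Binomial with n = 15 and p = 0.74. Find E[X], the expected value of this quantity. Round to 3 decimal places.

5.704

Component means — 1: 5.5; 2: 6; 3: 0.470588; 4: 11.1.
E[X] = 0.24·5.5 + 0.19·6 + 0.29·0.470588 + 0.28·11.1 = 5.70447.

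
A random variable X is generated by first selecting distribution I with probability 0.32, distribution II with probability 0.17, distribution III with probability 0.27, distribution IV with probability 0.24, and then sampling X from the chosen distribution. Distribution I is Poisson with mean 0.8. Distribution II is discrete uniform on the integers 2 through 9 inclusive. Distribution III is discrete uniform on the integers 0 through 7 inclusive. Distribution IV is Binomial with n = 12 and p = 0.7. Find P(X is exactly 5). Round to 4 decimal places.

Conditional on each component, P(X = 5): I: 0.00122697; II: 0.125; III: 0.125; IV: 0.0291115.
By total probability, P(X = 5) = 0.32·0.00122697 + 0.17·0.125 + 0.27·0.125 + 0.24·0.0291115 = 0.0623794.

0.0624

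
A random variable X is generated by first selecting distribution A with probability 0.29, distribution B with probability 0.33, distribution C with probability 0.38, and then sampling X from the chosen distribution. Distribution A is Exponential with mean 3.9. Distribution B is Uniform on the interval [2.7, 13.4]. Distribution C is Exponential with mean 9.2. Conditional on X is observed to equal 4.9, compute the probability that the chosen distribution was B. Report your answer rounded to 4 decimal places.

0.4044

Likelihoods f(4.9 | ·): A: 0.0729934; B: 0.0934579; C: 0.0638121.
Posterior ∝ prior × likelihood. Numerator for B: 0.33·0.0934579 = 0.0308411.
Normalizing constant: 0.29·0.0729934 + 0.33·0.0934579 + 0.38·0.0638121 = 0.0762578.
P(B | observation) = 0.0308411 / 0.0762578 = 0.404432.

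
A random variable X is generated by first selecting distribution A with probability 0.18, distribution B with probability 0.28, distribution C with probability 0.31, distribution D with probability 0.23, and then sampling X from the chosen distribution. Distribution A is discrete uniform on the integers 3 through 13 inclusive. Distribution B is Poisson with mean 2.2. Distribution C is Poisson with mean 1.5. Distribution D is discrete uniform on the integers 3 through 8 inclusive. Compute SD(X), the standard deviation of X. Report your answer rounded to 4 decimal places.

Per component, A: μ=8, E[X²]=74; B: μ=2.2, E[X²]=7.04; C: μ=1.5, E[X²]=3.75; D: μ=5.5, E[X²]=33.1667.
E[X] = 0.18·8 + 0.28·2.2 + 0.31·1.5 + 0.23·5.5 = 3.786.
E[X²] = 0.18·74 + 0.28·7.04 + 0.31·3.75 + 0.23·33.1667 = 24.082.
Var(X) = E[X²] − (E[X])² = 24.082 − 14.3338 = 9.74824.
SD(X) = √9.74824 = 3.12222.

3.1222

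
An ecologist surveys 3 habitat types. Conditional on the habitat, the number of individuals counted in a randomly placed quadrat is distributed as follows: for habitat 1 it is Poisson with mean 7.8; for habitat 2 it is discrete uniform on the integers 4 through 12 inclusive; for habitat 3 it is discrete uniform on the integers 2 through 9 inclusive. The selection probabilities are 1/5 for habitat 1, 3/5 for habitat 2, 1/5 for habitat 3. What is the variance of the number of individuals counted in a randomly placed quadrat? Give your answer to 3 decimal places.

Per component, 1: μ=7.8, E[X²]=68.64; 2: μ=8, E[X²]=70.6667; 3: μ=5.5, E[X²]=35.5.
E[X] = 0.2·7.8 + 0.6·8 + 0.2·5.5 = 7.46.
E[X²] = 0.2·68.64 + 0.6·70.6667 + 0.2·35.5 = 63.228.
Var(X) = E[X²] − (E[X])² = 63.228 − 55.6516 = 7.5764.

7.576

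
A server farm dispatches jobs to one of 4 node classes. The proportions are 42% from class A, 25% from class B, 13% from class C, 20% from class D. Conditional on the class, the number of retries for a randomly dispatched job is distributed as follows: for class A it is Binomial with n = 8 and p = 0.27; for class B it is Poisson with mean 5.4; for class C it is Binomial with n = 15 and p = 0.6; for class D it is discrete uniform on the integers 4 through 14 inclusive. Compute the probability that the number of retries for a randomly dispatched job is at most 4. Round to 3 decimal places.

Conditional on each class, P(X ≤ 4): A: 0.962321; B: 0.373311; C: 0.00934766; D: 0.0909091.
By total probability, P(X ≤ 4) = 0.42·0.962321 + 0.25·0.373311 + 0.13·0.00934766 + 0.2·0.0909091 = 0.5169.

0.517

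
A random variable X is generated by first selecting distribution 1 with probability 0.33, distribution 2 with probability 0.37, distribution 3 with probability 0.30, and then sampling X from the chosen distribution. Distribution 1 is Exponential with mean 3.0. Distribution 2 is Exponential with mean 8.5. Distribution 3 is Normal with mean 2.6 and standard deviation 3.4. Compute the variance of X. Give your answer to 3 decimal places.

Per component, 1: μ=3, E[X²]=18; 2: μ=8.5, E[X²]=144.5; 3: μ=2.6, E[X²]=18.32.
E[X] = 0.33·3 + 0.37·8.5 + 0.3·2.6 = 4.915.
E[X²] = 0.33·18 + 0.37·144.5 + 0.3·18.32 = 64.901.
Var(X) = E[X²] − (E[X])² = 64.901 − 24.1572 = 40.7438.

40.744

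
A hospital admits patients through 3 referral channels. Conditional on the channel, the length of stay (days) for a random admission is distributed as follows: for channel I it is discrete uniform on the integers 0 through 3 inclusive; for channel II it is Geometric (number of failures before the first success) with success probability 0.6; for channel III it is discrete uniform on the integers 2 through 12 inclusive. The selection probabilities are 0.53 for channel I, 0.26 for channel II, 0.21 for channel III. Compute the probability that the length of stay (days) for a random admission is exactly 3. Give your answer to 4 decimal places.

0.1616

Conditional on each channel, P(X = 3): I: 0.25; II: 0.0384; III: 0.0909091.
By total probability, P(X = 3) = 0.53·0.25 + 0.26·0.0384 + 0.21·0.0909091 = 0.161575.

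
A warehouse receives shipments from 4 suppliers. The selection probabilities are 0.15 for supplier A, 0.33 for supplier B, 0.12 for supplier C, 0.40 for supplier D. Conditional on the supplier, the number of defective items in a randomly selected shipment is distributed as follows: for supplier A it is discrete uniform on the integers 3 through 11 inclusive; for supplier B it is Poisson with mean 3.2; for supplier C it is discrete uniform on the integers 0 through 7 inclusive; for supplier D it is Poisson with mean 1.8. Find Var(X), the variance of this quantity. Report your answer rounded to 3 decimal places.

6.365

Per component, A: μ=7, E[X²]=55.6667; B: μ=3.2, E[X²]=13.44; C: μ=3.5, E[X²]=17.5; D: μ=1.8, E[X²]=5.04.
E[X] = 0.15·7 + 0.33·3.2 + 0.12·3.5 + 0.4·1.8 = 3.246.
E[X²] = 0.15·55.6667 + 0.33·13.44 + 0.12·17.5 + 0.4·5.04 = 16.9012.
Var(X) = E[X²] − (E[X])² = 16.9012 − 10.5365 = 6.36468.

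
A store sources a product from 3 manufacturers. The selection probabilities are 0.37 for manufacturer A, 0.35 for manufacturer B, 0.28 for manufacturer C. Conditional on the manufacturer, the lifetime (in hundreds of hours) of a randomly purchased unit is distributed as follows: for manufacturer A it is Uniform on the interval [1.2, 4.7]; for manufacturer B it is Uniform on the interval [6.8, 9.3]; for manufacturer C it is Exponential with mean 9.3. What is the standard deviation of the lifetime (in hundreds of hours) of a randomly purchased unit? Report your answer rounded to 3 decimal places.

5.699

Per component, A: μ=2.95, E[X²]=9.72333; B: μ=8.05, E[X²]=65.3233; C: μ=9.3, E[X²]=172.98.
E[X] = 0.37·2.95 + 0.35·8.05 + 0.28·9.3 = 6.513.
E[X²] = 0.37·9.72333 + 0.35·65.3233 + 0.28·172.98 = 74.8952.
Var(X) = E[X²] − (E[X])² = 74.8952 − 42.4192 = 32.476.
SD(X) = √32.476 = 5.69877.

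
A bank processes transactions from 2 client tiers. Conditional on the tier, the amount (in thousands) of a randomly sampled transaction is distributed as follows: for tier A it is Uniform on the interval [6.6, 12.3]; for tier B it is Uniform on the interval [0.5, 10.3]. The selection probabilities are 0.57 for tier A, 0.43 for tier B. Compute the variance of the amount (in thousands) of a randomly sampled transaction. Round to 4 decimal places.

9.0050

Per component, A: μ=9.45, E[X²]=92.01; B: μ=5.4, E[X²]=37.1633.
E[X] = 0.57·9.45 + 0.43·5.4 = 7.7085.
E[X²] = 0.57·92.01 + 0.43·37.1633 = 68.4259.
Var(X) = E[X²] − (E[X])² = 68.4259 − 59.421 = 9.00496.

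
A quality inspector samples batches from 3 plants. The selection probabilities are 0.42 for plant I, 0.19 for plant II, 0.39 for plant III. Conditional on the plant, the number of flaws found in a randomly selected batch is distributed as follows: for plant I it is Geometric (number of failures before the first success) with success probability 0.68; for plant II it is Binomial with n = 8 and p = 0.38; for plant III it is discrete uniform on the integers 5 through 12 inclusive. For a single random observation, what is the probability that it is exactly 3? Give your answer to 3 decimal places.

0.063

Conditional on each plant, P(X = 3): I: 0.0222822; II: 0.281512; III: 0.
By total probability, P(X = 3) = 0.42·0.0222822 + 0.19·0.281512 + 0.39·0 = 0.0628459.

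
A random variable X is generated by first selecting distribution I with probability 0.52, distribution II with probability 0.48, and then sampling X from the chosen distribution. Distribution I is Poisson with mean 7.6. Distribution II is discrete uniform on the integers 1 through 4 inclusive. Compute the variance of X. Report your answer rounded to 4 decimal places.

11.0441

Per component, I: μ=7.6, E[X²]=65.36; II: μ=2.5, E[X²]=7.5.
E[X] = 0.52·7.6 + 0.48·2.5 = 5.152.
E[X²] = 0.52·65.36 + 0.48·7.5 = 37.5872.
Var(X) = E[X²] − (E[X])² = 37.5872 − 26.5431 = 11.0441.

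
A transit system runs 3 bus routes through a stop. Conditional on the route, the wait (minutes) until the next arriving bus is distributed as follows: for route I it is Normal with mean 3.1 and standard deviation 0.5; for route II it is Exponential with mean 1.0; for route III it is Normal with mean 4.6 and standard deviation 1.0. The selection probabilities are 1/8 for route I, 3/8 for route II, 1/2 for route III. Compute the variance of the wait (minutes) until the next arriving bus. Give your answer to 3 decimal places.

3.684

Per component, I: μ=3.1, E[X²]=9.86; II: μ=1, E[X²]=2; III: μ=4.6, E[X²]=22.16.
E[X] = 0.125·3.1 + 0.375·1 + 0.5·4.6 = 3.0625.
E[X²] = 0.125·9.86 + 0.375·2 + 0.5·22.16 = 13.0625.
Var(X) = E[X²] − (E[X])² = 13.0625 − 9.37891 = 3.68359.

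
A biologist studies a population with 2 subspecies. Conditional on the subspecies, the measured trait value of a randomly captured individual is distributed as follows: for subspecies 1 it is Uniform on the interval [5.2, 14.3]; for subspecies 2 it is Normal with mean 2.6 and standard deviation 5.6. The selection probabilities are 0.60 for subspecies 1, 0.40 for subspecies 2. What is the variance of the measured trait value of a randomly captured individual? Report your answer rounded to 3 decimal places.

28.954

Per component, 1: μ=9.75, E[X²]=101.963; 2: μ=2.6, E[X²]=38.12.
E[X] = 0.6·9.75 + 0.4·2.6 = 6.89.
E[X²] = 0.6·101.963 + 0.4·38.12 = 76.426.
Var(X) = E[X²] − (E[X])² = 76.426 − 47.4721 = 28.9539.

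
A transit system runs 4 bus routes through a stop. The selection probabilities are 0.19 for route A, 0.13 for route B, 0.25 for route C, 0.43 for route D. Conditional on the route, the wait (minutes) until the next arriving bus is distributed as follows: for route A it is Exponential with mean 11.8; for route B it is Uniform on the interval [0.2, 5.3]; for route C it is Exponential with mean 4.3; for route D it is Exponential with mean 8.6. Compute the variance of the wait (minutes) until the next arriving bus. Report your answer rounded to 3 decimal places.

72.673

Per component, A: μ=11.8, E[X²]=278.48; B: μ=2.75, E[X²]=9.73; C: μ=4.3, E[X²]=36.98; D: μ=8.6, E[X²]=147.92.
E[X] = 0.19·11.8 + 0.13·2.75 + 0.25·4.3 + 0.43·8.6 = 7.3725.
E[X²] = 0.19·278.48 + 0.13·9.73 + 0.25·36.98 + 0.43·147.92 = 127.027.
Var(X) = E[X²] − (E[X])² = 127.027 − 54.3538 = 72.6729.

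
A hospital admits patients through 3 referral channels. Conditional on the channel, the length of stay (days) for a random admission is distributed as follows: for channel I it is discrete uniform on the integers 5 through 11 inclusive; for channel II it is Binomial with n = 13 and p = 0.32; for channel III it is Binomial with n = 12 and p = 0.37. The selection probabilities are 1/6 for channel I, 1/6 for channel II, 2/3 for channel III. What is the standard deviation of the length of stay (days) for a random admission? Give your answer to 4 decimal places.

2.1976

Per component, I: μ=8, E[X²]=68; II: μ=4.16, E[X²]=20.1344; III: μ=4.44, E[X²]=22.5108.
E[X] = 0.166667·8 + 0.166667·4.16 + 0.666667·4.44 = 4.98667.
E[X²] = 0.166667·68 + 0.166667·20.1344 + 0.666667·22.5108 = 29.6963.
Var(X) = E[X²] − (E[X])² = 29.6963 − 24.8668 = 4.82942.
SD(X) = √4.82942 = 2.19759.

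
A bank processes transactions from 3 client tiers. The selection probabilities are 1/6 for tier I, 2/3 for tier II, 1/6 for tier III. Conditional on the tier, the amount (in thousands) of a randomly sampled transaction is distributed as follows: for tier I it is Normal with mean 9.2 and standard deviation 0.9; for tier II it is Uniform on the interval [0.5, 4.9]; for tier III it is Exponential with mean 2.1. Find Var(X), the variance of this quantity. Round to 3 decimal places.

Per component, I: μ=9.2, E[X²]=85.45; II: μ=2.7, E[X²]=8.90333; III: μ=2.1, E[X²]=8.82.
E[X] = 0.166667·9.2 + 0.666667·2.7 + 0.166667·2.1 = 3.68333.
E[X²] = 0.166667·85.45 + 0.666667·8.90333 + 0.166667·8.82 = 21.6472.
Var(X) = E[X²] − (E[X])² = 21.6472 − 13.5669 = 8.08028.

8.080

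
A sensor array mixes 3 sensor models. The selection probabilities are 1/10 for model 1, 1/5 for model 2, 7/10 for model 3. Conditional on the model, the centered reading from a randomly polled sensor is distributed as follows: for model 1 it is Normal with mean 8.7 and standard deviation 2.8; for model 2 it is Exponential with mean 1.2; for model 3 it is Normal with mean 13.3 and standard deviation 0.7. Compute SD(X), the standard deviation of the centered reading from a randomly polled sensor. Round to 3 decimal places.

4.952

Per component, 1: μ=8.7, E[X²]=83.53; 2: μ=1.2, E[X²]=2.88; 3: μ=13.3, E[X²]=177.38.
E[X] = 0.1·8.7 + 0.2·1.2 + 0.7·13.3 = 10.42.
E[X²] = 0.1·83.53 + 0.2·2.88 + 0.7·177.38 = 133.095.
Var(X) = E[X²] − (E[X])² = 133.095 − 108.576 = 24.5186.
SD(X) = √24.5186 = 4.95163.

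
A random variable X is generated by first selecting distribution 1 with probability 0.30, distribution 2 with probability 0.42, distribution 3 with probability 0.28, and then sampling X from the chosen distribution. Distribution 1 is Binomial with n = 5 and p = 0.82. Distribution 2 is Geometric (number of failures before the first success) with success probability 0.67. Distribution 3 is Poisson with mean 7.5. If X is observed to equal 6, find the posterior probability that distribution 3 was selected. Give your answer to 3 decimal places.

Likelihoods P(X=6 | ·): 1: 0; 2: 0.000865284; 3: 0.136718.
Posterior ∝ prior × likelihood. Numerator for 3: 0.28·0.136718 = 0.0382811.
Normalizing constant: 0.3·0 + 0.42·0.000865284 + 0.28·0.136718 = 0.0386445.
P(3 | observation) = 0.0382811 / 0.0386445 = 0.990596.

0.991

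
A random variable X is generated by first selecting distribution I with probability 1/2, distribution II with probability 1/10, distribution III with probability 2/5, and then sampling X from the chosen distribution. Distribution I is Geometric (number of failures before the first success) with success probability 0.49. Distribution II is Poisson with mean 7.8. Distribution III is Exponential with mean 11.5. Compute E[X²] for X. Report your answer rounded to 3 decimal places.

114.268

For each component E[X²] = Var + (mean)², giving I: 3.20741; II: 68.64; III: 264.5.
Overall E[X²] = 0.5·3.20741 + 0.1·68.64 + 0.4·264.5 = 114.268.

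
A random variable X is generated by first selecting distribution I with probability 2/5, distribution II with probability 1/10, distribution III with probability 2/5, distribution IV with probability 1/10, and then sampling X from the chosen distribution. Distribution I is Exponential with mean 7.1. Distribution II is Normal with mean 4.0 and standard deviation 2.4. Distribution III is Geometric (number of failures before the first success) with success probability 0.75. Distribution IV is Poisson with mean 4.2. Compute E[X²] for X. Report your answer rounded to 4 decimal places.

For each component E[X²] = Var + (mean)², giving I: 100.82; II: 21.76; III: 0.555556; IV: 21.84.
Overall E[X²] = 0.4·100.82 + 0.1·21.76 + 0.4·0.555556 + 0.1·21.84 = 44.9102.

44.9102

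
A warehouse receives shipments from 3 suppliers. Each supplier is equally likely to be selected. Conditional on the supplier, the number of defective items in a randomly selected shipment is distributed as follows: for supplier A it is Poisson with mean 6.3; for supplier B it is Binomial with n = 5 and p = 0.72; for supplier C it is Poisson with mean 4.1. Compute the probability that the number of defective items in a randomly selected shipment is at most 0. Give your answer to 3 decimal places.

Conditional on each supplier, P(X ≤ 0): A: 0.0018363; B: 0.00172104; C: 0.0165727.
By total probability, P(X ≤ 0) = 0.333333·0.0018363 + 0.333333·0.00172104 + 0.333333·0.0165727 = 0.00671001.

0.007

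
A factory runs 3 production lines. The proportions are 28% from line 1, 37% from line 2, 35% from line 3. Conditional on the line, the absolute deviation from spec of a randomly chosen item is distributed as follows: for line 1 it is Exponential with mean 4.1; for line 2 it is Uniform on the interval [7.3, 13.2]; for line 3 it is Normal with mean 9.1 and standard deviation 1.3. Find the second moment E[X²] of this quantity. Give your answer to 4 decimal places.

For each component E[X²] = Var + (mean)², giving 1: 33.62; 2: 107.963; 3: 84.5.
Overall E[X²] = 0.28·33.62 + 0.37·107.963 + 0.35·84.5 = 78.935.

78.9350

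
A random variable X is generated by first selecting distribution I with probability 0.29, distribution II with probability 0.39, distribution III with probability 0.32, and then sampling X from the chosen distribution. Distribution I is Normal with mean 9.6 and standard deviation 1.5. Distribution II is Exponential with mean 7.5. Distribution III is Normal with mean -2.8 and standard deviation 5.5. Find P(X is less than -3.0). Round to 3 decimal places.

Conditional on each component, P(X < -3.0): I: 0; II: 0; III: 0.485496.
By total probability, P(X < -3.0) = 0.29·0 + 0.39·0 + 0.32·0.485496 = 0.155359.

0.155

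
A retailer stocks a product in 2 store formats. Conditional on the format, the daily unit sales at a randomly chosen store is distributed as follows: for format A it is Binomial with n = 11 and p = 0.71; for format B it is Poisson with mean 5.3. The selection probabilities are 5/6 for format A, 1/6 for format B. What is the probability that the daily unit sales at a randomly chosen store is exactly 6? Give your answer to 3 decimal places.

0.127

Conditional on each format, P(X = 6): A: 0.12139; B: 0.15366.
By total probability, P(X = 6) = 0.833333·0.12139 + 0.166667·0.15366 = 0.126768.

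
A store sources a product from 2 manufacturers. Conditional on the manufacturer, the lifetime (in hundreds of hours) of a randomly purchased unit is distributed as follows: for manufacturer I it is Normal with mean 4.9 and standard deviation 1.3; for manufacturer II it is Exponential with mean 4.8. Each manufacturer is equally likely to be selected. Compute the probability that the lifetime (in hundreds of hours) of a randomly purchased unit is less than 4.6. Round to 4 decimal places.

0.5126

Conditional on each manufacturer, P(X < 4.6): I: 0.408747; II: 0.616468.
By total probability, P(X < 4.6) = 0.5·0.408747 + 0.5·0.616468 = 0.512608.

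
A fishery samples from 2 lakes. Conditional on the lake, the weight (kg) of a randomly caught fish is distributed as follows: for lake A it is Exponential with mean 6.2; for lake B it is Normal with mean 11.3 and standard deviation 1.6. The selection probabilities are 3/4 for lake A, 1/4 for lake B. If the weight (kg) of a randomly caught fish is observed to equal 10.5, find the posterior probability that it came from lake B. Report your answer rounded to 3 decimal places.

0.712

Likelihoods f(10.5 | ·): A: 0.0296558; B: 0.220041.
Posterior ∝ prior × likelihood. Numerator for B: 0.25·0.220041 = 0.0550102.
Normalizing constant: 0.75·0.0296558 + 0.25·0.220041 = 0.0772521.
P(B | observation) = 0.0550102 / 0.0772521 = 0.712087.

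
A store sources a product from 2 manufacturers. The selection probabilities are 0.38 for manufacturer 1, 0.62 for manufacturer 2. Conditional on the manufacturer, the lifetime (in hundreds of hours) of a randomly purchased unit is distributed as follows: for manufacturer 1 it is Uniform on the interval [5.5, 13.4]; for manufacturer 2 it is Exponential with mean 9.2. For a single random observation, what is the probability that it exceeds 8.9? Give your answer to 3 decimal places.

Conditional on each manufacturer, P(X > 8.9): 1: 0.56962; 2: 0.380073.
By total probability, P(X > 8.9) = 0.38·0.56962 + 0.62·0.380073 = 0.452101.

0.452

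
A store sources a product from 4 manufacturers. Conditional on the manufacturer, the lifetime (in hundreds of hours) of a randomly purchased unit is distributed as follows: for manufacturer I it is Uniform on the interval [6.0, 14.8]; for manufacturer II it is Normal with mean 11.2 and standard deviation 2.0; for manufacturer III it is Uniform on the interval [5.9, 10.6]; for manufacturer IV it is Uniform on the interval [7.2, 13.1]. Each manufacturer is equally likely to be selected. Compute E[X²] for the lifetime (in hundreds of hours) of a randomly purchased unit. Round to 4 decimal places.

104.9700

For each component E[X²] = Var + (mean)², giving I: 114.613; II: 129.44; III: 69.9033; IV: 105.923.
Overall E[X²] = 0.25·114.613 + 0.25·129.44 + 0.25·69.9033 + 0.25·105.923 = 104.97.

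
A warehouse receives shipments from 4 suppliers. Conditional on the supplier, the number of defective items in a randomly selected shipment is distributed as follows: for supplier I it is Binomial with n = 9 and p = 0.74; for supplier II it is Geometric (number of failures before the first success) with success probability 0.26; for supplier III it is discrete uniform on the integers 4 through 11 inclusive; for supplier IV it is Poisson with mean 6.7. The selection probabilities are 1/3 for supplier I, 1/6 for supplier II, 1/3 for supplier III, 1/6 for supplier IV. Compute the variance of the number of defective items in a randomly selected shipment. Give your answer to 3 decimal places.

7.806

Per component, I: μ=6.66, E[X²]=46.0872; II: μ=2.84615, E[X²]=19.0473; III: μ=7.5, E[X²]=61.5; IV: μ=6.7, E[X²]=51.59.
E[X] = 0.333333·6.66 + 0.166667·2.84615 + 0.333333·7.5 + 0.166667·6.7 = 6.31103.
E[X²] = 0.333333·46.0872 + 0.166667·19.0473 + 0.333333·61.5 + 0.166667·51.59 = 47.6353.
Var(X) = E[X²] − (E[X])² = 47.6353 − 39.829 = 7.80624.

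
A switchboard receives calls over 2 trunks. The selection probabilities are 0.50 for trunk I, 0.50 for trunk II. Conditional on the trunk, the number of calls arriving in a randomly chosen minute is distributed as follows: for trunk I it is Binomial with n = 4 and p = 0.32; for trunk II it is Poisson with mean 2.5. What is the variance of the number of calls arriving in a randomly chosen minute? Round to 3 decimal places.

2.057

Per component, I: μ=1.28, E[X²]=2.5088; II: μ=2.5, E[X²]=8.75.
E[X] = 0.5·1.28 + 0.5·2.5 = 1.89.
E[X²] = 0.5·2.5088 + 0.5·8.75 = 5.6294.
Var(X) = E[X²] − (E[X])² = 5.6294 − 3.5721 = 2.0573.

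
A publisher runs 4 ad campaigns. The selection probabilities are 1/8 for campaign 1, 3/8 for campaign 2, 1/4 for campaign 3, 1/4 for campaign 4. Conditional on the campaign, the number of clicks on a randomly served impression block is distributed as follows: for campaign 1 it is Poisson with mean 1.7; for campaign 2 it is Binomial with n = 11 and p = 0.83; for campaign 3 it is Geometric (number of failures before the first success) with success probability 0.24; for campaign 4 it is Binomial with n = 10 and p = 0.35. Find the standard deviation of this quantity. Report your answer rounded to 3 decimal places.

3.705

Per component, 1: μ=1.7, E[X²]=4.59; 2: μ=9.13, E[X²]=84.909; 3: μ=3.16667, E[X²]=23.2222; 4: μ=3.5, E[X²]=14.525.
E[X] = 0.125·1.7 + 0.375·9.13 + 0.25·3.16667 + 0.25·3.5 = 5.30292.
E[X²] = 0.125·4.59 + 0.375·84.909 + 0.25·23.2222 + 0.25·14.525 = 41.8514.
Var(X) = E[X²] − (E[X])² = 41.8514 − 28.1209 = 13.7305.
SD(X) = √13.7305 = 3.70547.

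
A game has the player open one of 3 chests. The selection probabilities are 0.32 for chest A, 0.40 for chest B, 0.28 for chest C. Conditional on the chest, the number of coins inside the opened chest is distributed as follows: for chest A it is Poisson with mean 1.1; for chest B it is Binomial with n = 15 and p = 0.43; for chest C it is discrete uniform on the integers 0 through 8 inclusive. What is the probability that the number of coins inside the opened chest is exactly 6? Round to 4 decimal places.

Conditional on each chest, P(X = 6): A: 0.00081903; B: 0.20095; C: 0.111111.
By total probability, P(X = 6) = 0.32·0.00081903 + 0.4·0.20095 + 0.28·0.111111 = 0.111753.

0.1118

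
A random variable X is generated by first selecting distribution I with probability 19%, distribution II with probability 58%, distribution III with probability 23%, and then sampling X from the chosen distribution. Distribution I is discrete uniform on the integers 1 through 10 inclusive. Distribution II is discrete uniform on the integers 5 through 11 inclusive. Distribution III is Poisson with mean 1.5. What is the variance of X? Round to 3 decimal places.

Per component, I: μ=5.5, E[X²]=38.5; II: μ=8, E[X²]=68; III: μ=1.5, E[X²]=3.75.
E[X] = 0.19·5.5 + 0.58·8 + 0.23·1.5 = 6.03.
E[X²] = 0.19·38.5 + 0.58·68 + 0.23·3.75 = 47.6175.
Var(X) = E[X²] − (E[X])² = 47.6175 − 36.3609 = 11.2566.

11.257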